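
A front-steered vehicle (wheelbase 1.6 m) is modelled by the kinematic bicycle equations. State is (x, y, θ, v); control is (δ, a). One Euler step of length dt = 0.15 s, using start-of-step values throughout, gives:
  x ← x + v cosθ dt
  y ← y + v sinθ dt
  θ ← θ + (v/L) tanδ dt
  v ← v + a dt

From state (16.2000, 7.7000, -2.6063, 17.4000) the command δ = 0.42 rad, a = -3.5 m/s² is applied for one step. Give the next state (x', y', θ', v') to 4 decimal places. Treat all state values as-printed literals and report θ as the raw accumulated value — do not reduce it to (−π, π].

(13.9551, 6.3687, -1.8778, 16.8750)

x' = 16.2000 + 17.4000·cos(-2.6063)·0.15 = 13.9551
y' = 7.7000 + 17.4000·sin(-2.6063)·0.15 = 6.3687
θ' = -2.6063 + (17.4000/1.6)·tan(0.42)·0.15 = -1.8778
v' = 17.4000 − 3.5000·0.15 = 16.8750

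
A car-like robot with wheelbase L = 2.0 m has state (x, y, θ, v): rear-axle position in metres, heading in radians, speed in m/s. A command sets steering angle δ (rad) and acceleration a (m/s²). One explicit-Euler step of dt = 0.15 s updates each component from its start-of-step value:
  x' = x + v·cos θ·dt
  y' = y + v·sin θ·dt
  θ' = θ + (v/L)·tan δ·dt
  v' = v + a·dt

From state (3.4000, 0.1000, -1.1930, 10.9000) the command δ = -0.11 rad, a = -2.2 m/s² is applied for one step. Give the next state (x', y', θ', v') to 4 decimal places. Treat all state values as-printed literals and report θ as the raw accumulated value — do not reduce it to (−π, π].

(4.0031, -1.4197, -1.2833, 10.5700)

x' = 3.4000 + 10.9000·cos(-1.1930)·0.15 = 4.0031
y' = 0.1000 + 10.9000·sin(-1.1930)·0.15 = -1.4197
θ' = -1.1930 + (10.9000/2.0)·tan(-0.11)·0.15 = -1.2833
v' = 10.9000 − 2.2000·0.15 = 10.5700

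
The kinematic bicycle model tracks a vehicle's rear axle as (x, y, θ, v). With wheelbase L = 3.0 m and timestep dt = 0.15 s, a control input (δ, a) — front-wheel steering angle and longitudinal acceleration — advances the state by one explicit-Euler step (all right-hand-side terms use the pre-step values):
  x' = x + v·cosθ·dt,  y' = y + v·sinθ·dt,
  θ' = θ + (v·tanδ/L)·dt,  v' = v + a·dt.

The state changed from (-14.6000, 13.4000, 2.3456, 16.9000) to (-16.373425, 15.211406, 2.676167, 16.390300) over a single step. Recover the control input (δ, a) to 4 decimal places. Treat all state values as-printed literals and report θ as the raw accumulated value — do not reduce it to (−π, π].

a = (v'−v)/dt = (-0.509700)/0.15 = -3.3980
Δθ = θ'−θ = 0.330567;  (v·dt/L) = 16.9000·0.15/3.0 = 0.845000
tan δ = Δθ·L/(v·dt) = 0.391204  →  δ = 0.3729

δ = 0.3729, a = -3.3980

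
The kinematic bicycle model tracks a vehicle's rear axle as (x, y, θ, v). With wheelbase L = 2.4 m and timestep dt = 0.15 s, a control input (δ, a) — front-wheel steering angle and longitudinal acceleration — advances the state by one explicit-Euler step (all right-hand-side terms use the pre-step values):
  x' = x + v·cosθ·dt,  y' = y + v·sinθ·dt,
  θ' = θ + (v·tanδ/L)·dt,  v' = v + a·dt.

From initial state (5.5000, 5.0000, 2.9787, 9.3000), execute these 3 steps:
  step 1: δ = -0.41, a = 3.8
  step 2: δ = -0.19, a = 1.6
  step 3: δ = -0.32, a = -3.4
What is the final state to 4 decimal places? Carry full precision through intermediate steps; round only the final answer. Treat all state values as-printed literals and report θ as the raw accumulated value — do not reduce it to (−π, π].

(1.4637, 6.5959, 2.3980, 9.6000)

after step 1 (δ=-0.41, a=3.8): (4.123467, 5.226232, 2.726071, 9.870000)
after step 2 (δ=-0.19, a=1.6): (2.768949, 5.823862, 2.607433, 10.110000)
after step 3 (δ=-0.32, a=-3.4): (1.463702, 6.595939, 2.398037, 9.600000)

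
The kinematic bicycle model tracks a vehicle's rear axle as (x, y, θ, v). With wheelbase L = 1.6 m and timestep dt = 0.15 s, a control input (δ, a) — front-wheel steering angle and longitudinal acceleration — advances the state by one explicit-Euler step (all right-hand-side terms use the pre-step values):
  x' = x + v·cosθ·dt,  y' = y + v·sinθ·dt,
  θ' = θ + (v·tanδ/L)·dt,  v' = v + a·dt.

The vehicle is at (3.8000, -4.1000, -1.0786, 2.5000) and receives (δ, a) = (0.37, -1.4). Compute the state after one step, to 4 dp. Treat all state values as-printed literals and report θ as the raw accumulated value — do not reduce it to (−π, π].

x' = 3.8000 + 2.5000·cos(-1.0786)·0.15 = 3.9772
y' = -4.1000 + 2.5000·sin(-1.0786)·0.15 = -4.4305
θ' = -1.0786 + (2.5000/1.6)·tan(0.37)·0.15 = -0.9877
v' = 2.5000 − 1.4000·0.15 = 2.2900

(3.9772, -4.4305, -0.9877, 2.2900)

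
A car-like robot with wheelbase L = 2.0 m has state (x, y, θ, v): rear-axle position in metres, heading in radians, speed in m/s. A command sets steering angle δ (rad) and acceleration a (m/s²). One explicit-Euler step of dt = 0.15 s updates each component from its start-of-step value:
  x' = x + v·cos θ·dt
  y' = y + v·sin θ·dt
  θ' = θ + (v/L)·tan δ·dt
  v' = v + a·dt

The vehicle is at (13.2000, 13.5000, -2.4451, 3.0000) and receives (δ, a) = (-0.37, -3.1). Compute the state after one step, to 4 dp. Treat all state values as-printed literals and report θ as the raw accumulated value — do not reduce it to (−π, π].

(12.8548, 13.2113, -2.5324, 2.5350)

x' = 13.2000 + 3.0000·cos(-2.4451)·0.15 = 12.8548
y' = 13.5000 + 3.0000·sin(-2.4451)·0.15 = 13.2113
θ' = -2.4451 + (3.0000/2.0)·tan(-0.37)·0.15 = -2.5324
v' = 3.0000 − 3.1000·0.15 = 2.5350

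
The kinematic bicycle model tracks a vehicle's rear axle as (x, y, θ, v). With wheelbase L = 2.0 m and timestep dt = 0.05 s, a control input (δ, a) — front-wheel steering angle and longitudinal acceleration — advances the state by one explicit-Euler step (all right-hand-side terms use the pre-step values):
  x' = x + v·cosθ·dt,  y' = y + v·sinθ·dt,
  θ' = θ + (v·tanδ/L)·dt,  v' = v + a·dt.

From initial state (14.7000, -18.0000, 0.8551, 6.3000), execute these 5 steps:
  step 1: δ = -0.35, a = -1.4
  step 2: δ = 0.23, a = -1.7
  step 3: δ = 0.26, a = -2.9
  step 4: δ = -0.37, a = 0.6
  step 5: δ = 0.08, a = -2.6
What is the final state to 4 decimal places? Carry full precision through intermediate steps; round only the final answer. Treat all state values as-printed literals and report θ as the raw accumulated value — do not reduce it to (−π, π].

after step 1 (δ=-0.35, a=-1.4): (14.906685, -17.762289, 0.797608, 6.230000)
after step 2 (δ=0.23, a=-1.7): (15.124243, -17.539353, 0.834076, 6.145000)
after step 3 (δ=0.26, a=-2.9): (15.330673, -17.311780, 0.874943, 6.000000)
after step 4 (δ=-0.37, a=0.6): (15.522985, -17.081528, 0.816764, 6.030000)
after step 5 (δ=0.08, a=-2.6): (15.729387, -16.861754, 0.828850, 5.900000)

(15.7294, -16.8618, 0.8288, 5.9000)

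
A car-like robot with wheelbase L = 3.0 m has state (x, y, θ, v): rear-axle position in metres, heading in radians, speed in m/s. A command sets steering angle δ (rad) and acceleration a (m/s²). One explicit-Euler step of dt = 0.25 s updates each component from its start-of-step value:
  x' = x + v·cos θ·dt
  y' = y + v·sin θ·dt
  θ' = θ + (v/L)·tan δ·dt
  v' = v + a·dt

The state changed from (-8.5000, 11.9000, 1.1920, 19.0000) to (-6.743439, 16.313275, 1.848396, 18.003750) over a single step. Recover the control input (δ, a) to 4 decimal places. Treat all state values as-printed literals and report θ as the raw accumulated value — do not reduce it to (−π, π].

a = (v'−v)/dt = (-0.996250)/0.25 = -3.9850
Δθ = θ'−θ = 0.656396;  (v·dt/L) = 19.0000·0.25/3.0 = 1.583333
tan δ = Δθ·L/(v·dt) = 0.414566  →  δ = 0.3930

δ = 0.3930, a = -3.9850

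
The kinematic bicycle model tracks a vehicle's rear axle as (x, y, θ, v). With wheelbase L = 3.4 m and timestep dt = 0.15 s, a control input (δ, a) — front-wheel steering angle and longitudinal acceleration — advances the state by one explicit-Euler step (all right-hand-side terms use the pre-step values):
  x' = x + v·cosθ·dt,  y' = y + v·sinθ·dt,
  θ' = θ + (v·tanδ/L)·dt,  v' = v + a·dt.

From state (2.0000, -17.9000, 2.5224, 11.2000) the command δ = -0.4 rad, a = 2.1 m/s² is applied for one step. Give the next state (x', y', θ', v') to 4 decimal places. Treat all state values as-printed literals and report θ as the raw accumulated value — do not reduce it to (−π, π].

(0.6319, -16.9250, 2.3135, 11.5150)

x' = 2.0000 + 11.2000·cos(2.5224)·0.15 = 0.6319
y' = -17.9000 + 11.2000·sin(2.5224)·0.15 = -16.9250
θ' = 2.5224 + (11.2000/3.4)·tan(-0.4)·0.15 = 2.3135
v' = 11.2000 + 2.1000·0.15 = 11.5150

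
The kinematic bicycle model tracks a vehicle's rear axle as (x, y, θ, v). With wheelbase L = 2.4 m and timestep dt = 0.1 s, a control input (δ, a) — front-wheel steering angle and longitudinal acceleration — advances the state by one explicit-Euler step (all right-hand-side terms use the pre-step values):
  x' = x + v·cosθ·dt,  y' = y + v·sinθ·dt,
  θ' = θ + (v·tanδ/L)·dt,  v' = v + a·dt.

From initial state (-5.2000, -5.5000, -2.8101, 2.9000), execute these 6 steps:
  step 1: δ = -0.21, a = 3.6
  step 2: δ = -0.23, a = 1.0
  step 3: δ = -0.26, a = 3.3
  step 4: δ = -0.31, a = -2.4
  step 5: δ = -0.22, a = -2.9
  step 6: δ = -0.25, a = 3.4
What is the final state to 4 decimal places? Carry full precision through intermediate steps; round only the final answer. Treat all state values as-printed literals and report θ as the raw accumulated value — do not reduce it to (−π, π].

(-7.1184, -5.9831, -3.0199, 3.5000)

after step 1 (δ=-0.21, a=3.6): (-5.474212, -5.594382, -2.835855, 3.260000)
after step 2 (δ=-0.23, a=1.0): (-5.785093, -5.692507, -2.867659, 3.360000)
after step 3 (δ=-0.26, a=3.3): (-6.108565, -5.783402, -2.904902, 3.690000)
after step 4 (δ=-0.31, a=-2.4): (-6.467278, -5.869927, -2.954153, 3.450000)
after step 5 (δ=-0.22, a=-2.9): (-6.806235, -5.934216, -2.986298, 3.160000)
after step 6 (δ=-0.25, a=3.4): (-7.118432, -5.983092, -3.019918, 3.500000)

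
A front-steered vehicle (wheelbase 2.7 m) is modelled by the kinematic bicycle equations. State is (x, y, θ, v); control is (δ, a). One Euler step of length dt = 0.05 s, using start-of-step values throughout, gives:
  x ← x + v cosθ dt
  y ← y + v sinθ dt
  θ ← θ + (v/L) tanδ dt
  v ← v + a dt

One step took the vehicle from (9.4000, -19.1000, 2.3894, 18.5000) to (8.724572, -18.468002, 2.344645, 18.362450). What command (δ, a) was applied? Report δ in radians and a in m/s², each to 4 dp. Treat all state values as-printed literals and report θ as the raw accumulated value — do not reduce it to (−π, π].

δ = -0.1299, a = -2.7510

a = (v'−v)/dt = (-0.137550)/0.05 = -2.7510
Δθ = θ'−θ = -0.044755;  (v·dt/L) = 18.5000·0.05/2.7 = 0.342593
tan δ = Δθ·L/(v·dt) = -0.130636  →  δ = -0.1299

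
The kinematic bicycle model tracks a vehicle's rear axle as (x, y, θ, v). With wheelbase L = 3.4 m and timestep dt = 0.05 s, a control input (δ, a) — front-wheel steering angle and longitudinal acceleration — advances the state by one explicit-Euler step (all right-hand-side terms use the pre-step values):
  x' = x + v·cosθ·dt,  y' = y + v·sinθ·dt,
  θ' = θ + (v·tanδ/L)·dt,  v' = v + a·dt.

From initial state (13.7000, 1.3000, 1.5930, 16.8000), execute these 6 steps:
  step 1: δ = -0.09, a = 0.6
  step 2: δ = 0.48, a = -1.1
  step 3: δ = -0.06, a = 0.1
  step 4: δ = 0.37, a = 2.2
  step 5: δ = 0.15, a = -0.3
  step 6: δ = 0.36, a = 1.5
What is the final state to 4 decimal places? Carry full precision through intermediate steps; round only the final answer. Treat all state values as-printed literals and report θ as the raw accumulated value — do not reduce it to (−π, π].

(13.0961, 6.2908, 1.9114, 16.9500)

after step 1 (δ=-0.09, a=0.6): (13.681350, 2.139793, 1.570704, 16.830000)
after step 2 (δ=0.48, a=-1.1): (13.681428, 2.981293, 1.699556, 16.775000)
after step 3 (δ=-0.06, a=0.1): (13.573729, 3.813100, 1.684736, 16.780000)
after step 4 (δ=0.37, a=2.2): (13.478340, 4.646660, 1.780447, 16.890000)
after step 5 (δ=0.15, a=-0.3): (13.302584, 5.472668, 1.817987, 16.875000)
after step 6 (δ=0.36, a=1.5): (13.096135, 6.290771, 1.911395, 16.950000)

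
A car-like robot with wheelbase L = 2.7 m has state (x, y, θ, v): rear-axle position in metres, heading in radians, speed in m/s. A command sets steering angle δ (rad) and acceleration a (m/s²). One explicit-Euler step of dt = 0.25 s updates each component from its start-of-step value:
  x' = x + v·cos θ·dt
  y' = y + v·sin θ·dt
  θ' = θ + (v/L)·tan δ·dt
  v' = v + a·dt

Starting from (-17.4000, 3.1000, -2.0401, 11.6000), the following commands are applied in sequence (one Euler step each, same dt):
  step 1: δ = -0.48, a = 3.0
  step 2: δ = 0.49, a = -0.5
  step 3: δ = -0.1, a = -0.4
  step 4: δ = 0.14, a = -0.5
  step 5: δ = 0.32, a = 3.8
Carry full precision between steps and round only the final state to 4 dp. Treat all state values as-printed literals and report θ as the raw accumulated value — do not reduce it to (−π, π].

(-25.2319, -9.2773, -1.5765, 12.9500)

after step 1 (δ=-0.48, a=3.0): (-18.711570, 0.513538, -2.599275, 12.350000)
after step 2 (δ=0.49, a=-0.5): (-21.356058, -1.079991, -1.989335, 12.225000)
after step 3 (δ=-0.1, a=-0.4): (-22.598198, -3.872437, -2.102909, 12.125000)
after step 4 (δ=0.14, a=-0.5): (-24.136117, -6.484578, -1.944698, 12.000000)
after step 5 (δ=0.32, a=3.8): (-25.231867, -9.277306, -1.576487, 12.950000)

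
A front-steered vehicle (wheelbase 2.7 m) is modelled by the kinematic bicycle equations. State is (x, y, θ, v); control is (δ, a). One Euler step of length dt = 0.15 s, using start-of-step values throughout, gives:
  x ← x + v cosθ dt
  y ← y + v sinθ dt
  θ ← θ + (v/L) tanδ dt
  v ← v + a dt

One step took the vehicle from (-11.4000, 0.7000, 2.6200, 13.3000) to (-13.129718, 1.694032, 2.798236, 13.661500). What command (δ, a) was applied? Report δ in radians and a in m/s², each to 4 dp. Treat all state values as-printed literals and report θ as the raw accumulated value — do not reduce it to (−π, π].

a = (v'−v)/dt = (0.361500)/0.15 = 2.4100
Δθ = θ'−θ = 0.178236;  (v·dt/L) = 13.3000·0.15/2.7 = 0.738889
tan δ = Δθ·L/(v·dt) = 0.241222  →  δ = 0.2367

δ = 0.2367, a = 2.4100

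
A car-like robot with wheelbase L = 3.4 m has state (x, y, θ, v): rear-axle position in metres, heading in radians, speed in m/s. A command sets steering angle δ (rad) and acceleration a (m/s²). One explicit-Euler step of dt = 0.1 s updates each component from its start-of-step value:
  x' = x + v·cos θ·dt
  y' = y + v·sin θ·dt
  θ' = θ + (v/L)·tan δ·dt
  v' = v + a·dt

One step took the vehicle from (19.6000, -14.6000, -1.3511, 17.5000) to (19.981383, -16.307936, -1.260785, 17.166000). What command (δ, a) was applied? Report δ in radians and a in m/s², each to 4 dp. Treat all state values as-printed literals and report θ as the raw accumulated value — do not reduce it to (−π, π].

δ = 0.1737, a = -3.3400

a = (v'−v)/dt = (-0.334000)/0.1 = -3.3400
Δθ = θ'−θ = 0.090315;  (v·dt/L) = 17.5000·0.1/3.4 = 0.514706
tan δ = Δθ·L/(v·dt) = 0.175469  →  δ = 0.1737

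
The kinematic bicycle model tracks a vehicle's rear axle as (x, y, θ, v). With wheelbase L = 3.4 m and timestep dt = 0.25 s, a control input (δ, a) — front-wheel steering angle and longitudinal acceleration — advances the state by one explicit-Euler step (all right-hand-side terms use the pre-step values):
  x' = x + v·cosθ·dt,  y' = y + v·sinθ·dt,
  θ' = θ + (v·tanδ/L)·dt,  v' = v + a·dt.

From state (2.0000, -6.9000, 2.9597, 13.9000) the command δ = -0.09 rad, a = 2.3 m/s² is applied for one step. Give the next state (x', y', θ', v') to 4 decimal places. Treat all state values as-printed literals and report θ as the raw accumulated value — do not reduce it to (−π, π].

x' = 2.0000 + 13.9000·cos(2.9597)·0.25 = -1.4177
y' = -6.9000 + 13.9000·sin(2.9597)·0.25 = -6.2714
θ' = 2.9597 + (13.9000/3.4)·tan(-0.09)·0.25 = 2.8675
v' = 13.9000 + 2.3000·0.25 = 14.4750

(-1.4177, -6.2714, 2.8675, 14.4750)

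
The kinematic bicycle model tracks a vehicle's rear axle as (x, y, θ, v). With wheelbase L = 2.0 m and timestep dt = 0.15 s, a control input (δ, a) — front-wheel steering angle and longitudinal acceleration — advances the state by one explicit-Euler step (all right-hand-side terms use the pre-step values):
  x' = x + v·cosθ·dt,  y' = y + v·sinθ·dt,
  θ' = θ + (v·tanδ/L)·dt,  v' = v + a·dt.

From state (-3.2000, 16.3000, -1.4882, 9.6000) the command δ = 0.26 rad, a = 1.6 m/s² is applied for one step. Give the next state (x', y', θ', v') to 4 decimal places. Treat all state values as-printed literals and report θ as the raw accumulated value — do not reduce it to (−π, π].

x' = -3.2000 + 9.6000·cos(-1.4882)·0.15 = -3.0812
y' = 16.3000 + 9.6000·sin(-1.4882)·0.15 = 14.8649
θ' = -1.4882 + (9.6000/2.0)·tan(0.26)·0.15 = -1.2967
v' = 9.6000 + 1.6000·0.15 = 9.8400

(-3.0812, 14.8649, -1.2967, 9.8400)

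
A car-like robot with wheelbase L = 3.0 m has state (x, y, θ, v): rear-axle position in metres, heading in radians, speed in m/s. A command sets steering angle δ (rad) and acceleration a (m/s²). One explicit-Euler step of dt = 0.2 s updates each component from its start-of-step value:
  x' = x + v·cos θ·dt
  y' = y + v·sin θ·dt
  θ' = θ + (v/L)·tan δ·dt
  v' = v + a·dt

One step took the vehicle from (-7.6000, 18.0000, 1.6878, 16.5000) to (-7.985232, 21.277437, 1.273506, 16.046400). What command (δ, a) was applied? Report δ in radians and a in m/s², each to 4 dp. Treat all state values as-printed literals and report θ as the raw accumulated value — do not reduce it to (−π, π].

a = (v'−v)/dt = (-0.453600)/0.2 = -2.2680
Δθ = θ'−θ = -0.414294;  (v·dt/L) = 16.5000·0.2/3.0 = 1.100000
tan δ = Δθ·L/(v·dt) = -0.376631  →  δ = -0.3602

δ = -0.3602, a = -2.2680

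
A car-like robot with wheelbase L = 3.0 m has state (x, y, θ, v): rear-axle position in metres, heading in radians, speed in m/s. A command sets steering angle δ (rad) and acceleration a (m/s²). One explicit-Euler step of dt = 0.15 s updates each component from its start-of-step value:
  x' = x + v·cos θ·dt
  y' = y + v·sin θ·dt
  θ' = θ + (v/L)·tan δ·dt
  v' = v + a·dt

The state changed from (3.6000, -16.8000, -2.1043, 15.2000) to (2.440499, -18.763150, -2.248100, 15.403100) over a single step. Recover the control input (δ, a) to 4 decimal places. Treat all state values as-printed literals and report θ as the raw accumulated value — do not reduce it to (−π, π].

δ = -0.1870, a = 1.3540

a = (v'−v)/dt = (0.203100)/0.15 = 1.3540
Δθ = θ'−θ = -0.143800;  (v·dt/L) = 15.2000·0.15/3.0 = 0.760000
tan δ = Δθ·L/(v·dt) = -0.189211  →  δ = -0.1870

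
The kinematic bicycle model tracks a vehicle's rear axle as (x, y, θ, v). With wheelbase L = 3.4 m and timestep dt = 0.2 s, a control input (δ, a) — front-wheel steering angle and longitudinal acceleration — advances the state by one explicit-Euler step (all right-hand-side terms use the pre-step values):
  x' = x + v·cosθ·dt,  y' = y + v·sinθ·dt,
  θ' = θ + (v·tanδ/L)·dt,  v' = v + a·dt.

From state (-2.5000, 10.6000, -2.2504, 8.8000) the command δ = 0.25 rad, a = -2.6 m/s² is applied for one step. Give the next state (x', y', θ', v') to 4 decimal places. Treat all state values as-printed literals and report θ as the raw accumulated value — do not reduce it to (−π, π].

(-3.6061, 9.2310, -2.1182, 8.2800)

x' = -2.5000 + 8.8000·cos(-2.2504)·0.2 = -3.6061
y' = 10.6000 + 8.8000·sin(-2.2504)·0.2 = 9.2310
θ' = -2.2504 + (8.8000/3.4)·tan(0.25)·0.2 = -2.1182
v' = 8.8000 − 2.6000·0.2 = 8.2800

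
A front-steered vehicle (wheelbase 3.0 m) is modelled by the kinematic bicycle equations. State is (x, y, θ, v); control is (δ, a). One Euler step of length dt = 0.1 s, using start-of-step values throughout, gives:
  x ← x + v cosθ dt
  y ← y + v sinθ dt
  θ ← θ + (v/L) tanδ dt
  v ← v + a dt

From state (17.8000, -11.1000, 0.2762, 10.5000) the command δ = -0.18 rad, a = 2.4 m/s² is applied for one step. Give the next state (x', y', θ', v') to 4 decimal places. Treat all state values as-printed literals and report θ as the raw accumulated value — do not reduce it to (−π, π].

(18.8102, -10.8137, 0.2125, 10.7400)

x' = 17.8000 + 10.5000·cos(0.2762)·0.1 = 18.8102
y' = -11.1000 + 10.5000·sin(0.2762)·0.1 = -10.8137
θ' = 0.2762 + (10.5000/3.0)·tan(-0.18)·0.1 = 0.2125
v' = 10.5000 + 2.4000·0.1 = 10.7400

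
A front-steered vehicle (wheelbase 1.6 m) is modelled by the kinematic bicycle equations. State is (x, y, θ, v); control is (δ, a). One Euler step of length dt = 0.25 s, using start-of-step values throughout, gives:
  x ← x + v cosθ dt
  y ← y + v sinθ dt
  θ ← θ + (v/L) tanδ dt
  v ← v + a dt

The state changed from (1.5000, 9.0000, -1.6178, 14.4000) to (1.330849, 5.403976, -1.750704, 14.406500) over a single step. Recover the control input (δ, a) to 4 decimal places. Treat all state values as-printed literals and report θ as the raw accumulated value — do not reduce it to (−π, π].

a = (v'−v)/dt = (0.006500)/0.25 = 0.0260
Δθ = θ'−θ = -0.132904;  (v·dt/L) = 14.4000·0.25/1.6 = 2.250000
tan δ = Δθ·L/(v·dt) = -0.059068  →  δ = -0.0590

δ = -0.0590, a = 0.0260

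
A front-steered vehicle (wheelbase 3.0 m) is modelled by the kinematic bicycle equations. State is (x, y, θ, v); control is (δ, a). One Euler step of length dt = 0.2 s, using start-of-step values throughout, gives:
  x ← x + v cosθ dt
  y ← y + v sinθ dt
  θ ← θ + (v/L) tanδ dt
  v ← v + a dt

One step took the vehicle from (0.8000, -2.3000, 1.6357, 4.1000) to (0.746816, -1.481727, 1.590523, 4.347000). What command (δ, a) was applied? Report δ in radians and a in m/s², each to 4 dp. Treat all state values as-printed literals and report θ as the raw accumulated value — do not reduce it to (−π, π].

δ = -0.1638, a = 1.2350

a = (v'−v)/dt = (0.247000)/0.2 = 1.2350
Δθ = θ'−θ = -0.045177;  (v·dt/L) = 4.1000·0.2/3.0 = 0.273333
tan δ = Δθ·L/(v·dt) = -0.165282  →  δ = -0.1638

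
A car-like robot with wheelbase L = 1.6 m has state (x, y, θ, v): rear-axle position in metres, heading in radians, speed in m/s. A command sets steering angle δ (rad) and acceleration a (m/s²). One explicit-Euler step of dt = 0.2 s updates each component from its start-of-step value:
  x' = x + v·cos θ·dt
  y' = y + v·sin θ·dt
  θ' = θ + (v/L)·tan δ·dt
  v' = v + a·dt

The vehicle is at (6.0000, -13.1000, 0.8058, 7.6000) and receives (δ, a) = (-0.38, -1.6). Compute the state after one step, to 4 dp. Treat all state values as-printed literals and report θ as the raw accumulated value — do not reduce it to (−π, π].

(7.0527, -12.0035, 0.4264, 7.2800)

x' = 6.0000 + 7.6000·cos(0.8058)·0.2 = 7.0527
y' = -13.1000 + 7.6000·sin(0.8058)·0.2 = -12.0035
θ' = 0.8058 + (7.6000/1.6)·tan(-0.38)·0.2 = 0.4264
v' = 7.6000 − 1.6000·0.2 = 7.2800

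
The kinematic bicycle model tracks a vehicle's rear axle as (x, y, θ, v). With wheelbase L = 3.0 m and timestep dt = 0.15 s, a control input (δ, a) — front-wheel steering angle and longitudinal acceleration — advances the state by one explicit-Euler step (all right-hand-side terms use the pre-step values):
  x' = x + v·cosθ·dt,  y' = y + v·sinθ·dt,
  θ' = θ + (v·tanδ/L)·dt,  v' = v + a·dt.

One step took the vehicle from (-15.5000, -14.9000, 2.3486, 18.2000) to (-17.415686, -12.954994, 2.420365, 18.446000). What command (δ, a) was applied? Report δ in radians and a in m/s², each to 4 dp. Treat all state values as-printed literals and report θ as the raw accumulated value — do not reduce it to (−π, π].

a = (v'−v)/dt = (0.246000)/0.15 = 1.6400
Δθ = θ'−θ = 0.071765;  (v·dt/L) = 18.2000·0.15/3.0 = 0.910000
tan δ = Δθ·L/(v·dt) = 0.078863  →  δ = 0.0787

δ = 0.0787, a = 1.6400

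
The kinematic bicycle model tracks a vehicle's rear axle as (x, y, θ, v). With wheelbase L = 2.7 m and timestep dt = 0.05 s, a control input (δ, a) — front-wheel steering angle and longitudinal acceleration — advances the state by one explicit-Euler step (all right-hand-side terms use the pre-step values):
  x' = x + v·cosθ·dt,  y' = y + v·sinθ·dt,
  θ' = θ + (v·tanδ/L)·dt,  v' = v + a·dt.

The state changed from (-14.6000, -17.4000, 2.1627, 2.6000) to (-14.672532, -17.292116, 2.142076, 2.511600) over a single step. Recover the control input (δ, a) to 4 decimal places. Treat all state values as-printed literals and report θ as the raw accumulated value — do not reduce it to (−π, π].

a = (v'−v)/dt = (-0.088400)/0.05 = -1.7680
Δθ = θ'−θ = -0.020624;  (v·dt/L) = 2.6000·0.05/2.7 = 0.048148
tan δ = Δθ·L/(v·dt) = -0.428345  →  δ = -0.4047

δ = -0.4047, a = -1.7680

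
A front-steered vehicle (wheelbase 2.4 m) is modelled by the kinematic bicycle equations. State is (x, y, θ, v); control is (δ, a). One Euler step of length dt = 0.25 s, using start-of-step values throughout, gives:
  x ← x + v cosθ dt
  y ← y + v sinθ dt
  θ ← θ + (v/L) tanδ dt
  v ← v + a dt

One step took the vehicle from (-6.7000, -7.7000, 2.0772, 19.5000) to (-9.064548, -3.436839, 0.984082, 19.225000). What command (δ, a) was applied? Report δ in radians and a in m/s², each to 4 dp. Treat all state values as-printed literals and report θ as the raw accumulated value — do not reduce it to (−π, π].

δ = -0.4937, a = -1.1000

a = (v'−v)/dt = (-0.275000)/0.25 = -1.1000
Δθ = θ'−θ = -1.093118;  (v·dt/L) = 19.5000·0.25/2.4 = 2.031250
tan δ = Δθ·L/(v·dt) = -0.538150  →  δ = -0.4937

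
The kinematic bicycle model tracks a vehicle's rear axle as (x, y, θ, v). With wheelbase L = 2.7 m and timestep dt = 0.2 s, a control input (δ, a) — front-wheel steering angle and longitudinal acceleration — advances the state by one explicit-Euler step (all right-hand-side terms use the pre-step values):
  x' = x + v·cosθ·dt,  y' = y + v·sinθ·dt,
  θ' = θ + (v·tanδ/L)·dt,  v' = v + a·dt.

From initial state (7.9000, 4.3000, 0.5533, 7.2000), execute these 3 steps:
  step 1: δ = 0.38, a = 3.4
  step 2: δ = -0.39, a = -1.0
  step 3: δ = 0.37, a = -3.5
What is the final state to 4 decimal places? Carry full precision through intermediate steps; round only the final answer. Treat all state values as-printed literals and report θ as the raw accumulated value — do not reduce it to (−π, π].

(11.5887, 6.9214, 0.7470, 6.9800)

after step 1 (δ=0.38, a=3.4): (9.125145, 5.056717, 0.766320, 7.880000)
after step 2 (δ=-0.39, a=-1.0): (10.260602, 6.149655, 0.526386, 7.680000)
after step 3 (δ=0.37, a=-3.5): (11.588671, 6.921359, 0.747037, 6.980000)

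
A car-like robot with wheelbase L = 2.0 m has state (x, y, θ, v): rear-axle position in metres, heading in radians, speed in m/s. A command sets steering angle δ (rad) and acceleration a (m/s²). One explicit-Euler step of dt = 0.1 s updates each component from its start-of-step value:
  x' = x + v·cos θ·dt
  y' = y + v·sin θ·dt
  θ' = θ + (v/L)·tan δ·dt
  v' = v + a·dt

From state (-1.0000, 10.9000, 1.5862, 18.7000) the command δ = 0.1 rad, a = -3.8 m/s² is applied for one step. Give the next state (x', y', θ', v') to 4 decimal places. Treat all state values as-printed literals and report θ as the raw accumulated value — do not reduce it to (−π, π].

x' = -1.0000 + 18.7000·cos(1.5862)·0.1 = -1.0288
y' = 10.9000 + 18.7000·sin(1.5862)·0.1 = 12.7698
θ' = 1.5862 + (18.7000/2.0)·tan(0.1)·0.1 = 1.6800
v' = 18.7000 − 3.8000·0.1 = 18.3200

(-1.0288, 12.7698, 1.6800, 18.3200)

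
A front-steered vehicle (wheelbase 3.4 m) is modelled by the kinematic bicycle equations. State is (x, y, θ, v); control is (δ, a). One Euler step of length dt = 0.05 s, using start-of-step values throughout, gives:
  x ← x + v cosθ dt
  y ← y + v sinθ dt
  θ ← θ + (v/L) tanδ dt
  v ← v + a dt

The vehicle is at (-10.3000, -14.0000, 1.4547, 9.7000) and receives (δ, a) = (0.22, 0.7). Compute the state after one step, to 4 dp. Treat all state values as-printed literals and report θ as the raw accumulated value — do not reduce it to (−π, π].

(-10.2438, -13.5183, 1.4866, 9.7350)

x' = -10.3000 + 9.7000·cos(1.4547)·0.05 = -10.2438
y' = -14.0000 + 9.7000·sin(1.4547)·0.05 = -13.5183
θ' = 1.4547 + (9.7000/3.4)·tan(0.22)·0.05 = 1.4866
v' = 9.7000 + 0.7000·0.05 = 9.7350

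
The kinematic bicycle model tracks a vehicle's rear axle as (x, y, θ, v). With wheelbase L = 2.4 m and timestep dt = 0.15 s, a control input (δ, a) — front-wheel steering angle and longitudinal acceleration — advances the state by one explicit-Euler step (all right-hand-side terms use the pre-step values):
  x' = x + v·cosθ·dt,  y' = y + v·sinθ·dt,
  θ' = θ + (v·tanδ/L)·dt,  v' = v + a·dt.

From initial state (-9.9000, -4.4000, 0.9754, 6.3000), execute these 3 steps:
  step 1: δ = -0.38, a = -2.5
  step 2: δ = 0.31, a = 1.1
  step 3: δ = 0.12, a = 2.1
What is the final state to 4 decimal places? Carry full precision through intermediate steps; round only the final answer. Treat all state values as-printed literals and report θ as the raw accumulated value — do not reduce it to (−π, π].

(-8.2213, -2.2330, 0.9826, 6.4050)

after step 1 (δ=-0.38, a=-2.5): (-9.370009, -3.617610, 0.818131, 5.925000)
after step 2 (δ=0.31, a=1.1): (-8.762472, -2.968938, 0.936753, 6.090000)
after step 3 (δ=0.12, a=2.1): (-8.221308, -2.232987, 0.982648, 6.405000)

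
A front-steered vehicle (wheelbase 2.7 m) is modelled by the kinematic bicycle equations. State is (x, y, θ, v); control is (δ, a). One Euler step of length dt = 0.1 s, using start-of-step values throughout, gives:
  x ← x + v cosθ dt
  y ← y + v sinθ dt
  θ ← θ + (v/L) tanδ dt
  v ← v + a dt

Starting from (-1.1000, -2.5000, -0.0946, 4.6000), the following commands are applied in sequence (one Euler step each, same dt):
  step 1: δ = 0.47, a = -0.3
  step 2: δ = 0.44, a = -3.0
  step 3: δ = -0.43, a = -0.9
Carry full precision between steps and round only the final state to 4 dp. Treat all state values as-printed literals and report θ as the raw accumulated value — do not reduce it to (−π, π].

after step 1 (δ=0.47, a=-0.3): (-0.642057, -2.543451, -0.008058, 4.570000)
after step 2 (δ=0.44, a=-3.0): (-0.185072, -2.547133, 0.071626, 4.270000)
after step 3 (δ=-0.43, a=-0.9): (0.240834, -2.516575, -0.000904, 4.180000)

(0.2408, -2.5166, -0.0009, 4.1800)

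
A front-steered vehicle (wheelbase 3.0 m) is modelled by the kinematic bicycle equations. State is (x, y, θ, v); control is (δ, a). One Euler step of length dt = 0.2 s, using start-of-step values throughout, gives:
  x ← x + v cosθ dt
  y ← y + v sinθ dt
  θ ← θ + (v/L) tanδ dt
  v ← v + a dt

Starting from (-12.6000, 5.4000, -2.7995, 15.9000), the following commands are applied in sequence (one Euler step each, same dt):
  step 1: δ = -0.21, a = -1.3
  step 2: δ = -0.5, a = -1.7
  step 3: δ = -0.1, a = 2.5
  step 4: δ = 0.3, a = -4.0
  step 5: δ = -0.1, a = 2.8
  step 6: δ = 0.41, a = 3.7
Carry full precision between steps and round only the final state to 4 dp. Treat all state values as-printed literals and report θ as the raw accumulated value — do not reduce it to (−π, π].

after step 1 (δ=-0.21, a=-1.3): (-15.595734, 4.333240, -3.025431, 15.640000)
after step 2 (δ=-0.5, a=-1.7): (-18.702654, 3.970703, -3.595042, 15.300000)
after step 3 (δ=-0.1, a=2.5): (-21.453414, 5.311194, -3.697384, 15.800000)
after step 4 (δ=0.3, a=-4.0): (-24.137781, 6.978459, -3.371550, 15.000000)
after step 5 (δ=-0.1, a=2.8): (-27.058810, 7.662266, -3.471884, 15.560000)
after step 6 (δ=0.41, a=3.7): (-30.002600, 8.671546, -3.021027, 16.300000)

(-30.0026, 8.6715, -3.0210, 16.3000)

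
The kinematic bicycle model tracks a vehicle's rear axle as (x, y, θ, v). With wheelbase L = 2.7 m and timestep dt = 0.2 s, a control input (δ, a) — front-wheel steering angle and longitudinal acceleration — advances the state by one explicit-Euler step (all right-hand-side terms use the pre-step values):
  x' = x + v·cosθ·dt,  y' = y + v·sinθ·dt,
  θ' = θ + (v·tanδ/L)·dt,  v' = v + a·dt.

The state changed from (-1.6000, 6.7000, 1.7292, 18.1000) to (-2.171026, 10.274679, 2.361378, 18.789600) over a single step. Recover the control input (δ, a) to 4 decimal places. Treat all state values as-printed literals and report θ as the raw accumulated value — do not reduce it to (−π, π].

a = (v'−v)/dt = (0.689600)/0.2 = 3.4480
Δθ = θ'−θ = 0.632178;  (v·dt/L) = 18.1000·0.2/2.7 = 1.340741
tan δ = Δθ·L/(v·dt) = 0.471514  →  δ = 0.4406

δ = 0.4406, a = 3.4480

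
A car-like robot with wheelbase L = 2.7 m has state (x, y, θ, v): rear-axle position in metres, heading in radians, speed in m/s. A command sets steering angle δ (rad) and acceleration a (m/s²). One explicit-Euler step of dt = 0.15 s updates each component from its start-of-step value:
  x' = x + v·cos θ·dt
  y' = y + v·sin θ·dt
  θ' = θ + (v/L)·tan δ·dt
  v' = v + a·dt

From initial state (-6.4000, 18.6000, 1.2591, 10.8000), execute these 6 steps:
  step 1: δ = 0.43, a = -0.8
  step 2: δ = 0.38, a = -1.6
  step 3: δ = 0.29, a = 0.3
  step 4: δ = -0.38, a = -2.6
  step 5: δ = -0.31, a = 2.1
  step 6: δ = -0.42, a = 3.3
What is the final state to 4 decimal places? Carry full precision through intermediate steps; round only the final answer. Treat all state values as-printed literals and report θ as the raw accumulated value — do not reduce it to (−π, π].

after step 1 (δ=0.43, a=-0.8): (-5.903189, 20.141940, 1.534273, 10.680000)
after step 2 (δ=0.38, a=-1.6): (-5.844691, 21.742871, 1.771257, 10.440000)
after step 3 (δ=0.29, a=0.3): (-6.156515, 23.277512, 1.944337, 10.485000)
after step 4 (δ=-0.38, a=-2.6): (-6.730433, 24.741807, 1.711679, 10.095000)
after step 5 (δ=-0.31, a=2.1): (-6.943060, 26.241055, 1.532029, 10.410000)
after step 6 (δ=-0.42, a=3.3): (-6.882539, 27.801381, 1.273761, 10.905000)

(-6.8825, 27.8014, 1.2738, 10.9050)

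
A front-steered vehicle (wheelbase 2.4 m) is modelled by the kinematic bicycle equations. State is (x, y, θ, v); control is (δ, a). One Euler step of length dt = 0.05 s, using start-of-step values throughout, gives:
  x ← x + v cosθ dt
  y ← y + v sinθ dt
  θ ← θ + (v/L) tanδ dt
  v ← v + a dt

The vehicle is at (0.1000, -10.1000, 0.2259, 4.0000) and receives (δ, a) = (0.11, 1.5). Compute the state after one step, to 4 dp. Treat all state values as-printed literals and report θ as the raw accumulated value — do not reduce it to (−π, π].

(0.2949, -10.0552, 0.2351, 4.0750)

x' = 0.1000 + 4.0000·cos(0.2259)·0.05 = 0.2949
y' = -10.1000 + 4.0000·sin(0.2259)·0.05 = -10.0552
θ' = 0.2259 + (4.0000/2.4)·tan(0.11)·0.05 = 0.2351
v' = 4.0000 + 1.5000·0.05 = 4.0750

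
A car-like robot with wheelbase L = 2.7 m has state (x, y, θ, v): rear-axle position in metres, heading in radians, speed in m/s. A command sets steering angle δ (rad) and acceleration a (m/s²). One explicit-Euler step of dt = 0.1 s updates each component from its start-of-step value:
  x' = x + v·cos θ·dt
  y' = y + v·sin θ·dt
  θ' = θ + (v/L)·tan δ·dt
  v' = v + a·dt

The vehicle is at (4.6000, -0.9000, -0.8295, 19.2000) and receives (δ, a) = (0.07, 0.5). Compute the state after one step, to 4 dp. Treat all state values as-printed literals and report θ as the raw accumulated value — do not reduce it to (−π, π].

(5.8965, -2.3162, -0.7796, 19.2500)

x' = 4.6000 + 19.2000·cos(-0.8295)·0.1 = 5.8965
y' = -0.9000 + 19.2000·sin(-0.8295)·0.1 = -2.3162
θ' = -0.8295 + (19.2000/2.7)·tan(0.07)·0.1 = -0.7796
v' = 19.2000 + 0.5000·0.1 = 19.2500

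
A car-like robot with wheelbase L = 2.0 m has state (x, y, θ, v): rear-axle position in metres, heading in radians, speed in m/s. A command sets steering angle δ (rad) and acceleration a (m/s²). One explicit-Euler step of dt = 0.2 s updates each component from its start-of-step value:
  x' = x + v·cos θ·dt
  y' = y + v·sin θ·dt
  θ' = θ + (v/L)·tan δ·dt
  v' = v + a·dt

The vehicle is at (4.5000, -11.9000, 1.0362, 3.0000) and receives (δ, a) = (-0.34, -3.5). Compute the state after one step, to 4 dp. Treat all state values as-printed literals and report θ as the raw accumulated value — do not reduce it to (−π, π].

(4.8057, -11.3837, 0.9301, 2.3000)

x' = 4.5000 + 3.0000·cos(1.0362)·0.2 = 4.8057
y' = -11.9000 + 3.0000·sin(1.0362)·0.2 = -11.3837
θ' = 1.0362 + (3.0000/2.0)·tan(-0.34)·0.2 = 0.9301
v' = 3.0000 − 3.5000·0.2 = 2.3000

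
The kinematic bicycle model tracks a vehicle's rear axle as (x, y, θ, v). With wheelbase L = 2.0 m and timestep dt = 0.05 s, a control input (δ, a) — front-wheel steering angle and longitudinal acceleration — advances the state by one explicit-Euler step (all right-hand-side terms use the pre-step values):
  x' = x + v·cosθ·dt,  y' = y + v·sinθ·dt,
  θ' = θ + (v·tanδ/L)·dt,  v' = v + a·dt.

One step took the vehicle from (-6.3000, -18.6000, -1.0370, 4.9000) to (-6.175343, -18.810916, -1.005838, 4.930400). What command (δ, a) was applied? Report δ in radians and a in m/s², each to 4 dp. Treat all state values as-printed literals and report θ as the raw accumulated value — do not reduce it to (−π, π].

δ = 0.2491, a = 0.6080

a = (v'−v)/dt = (0.030400)/0.05 = 0.6080
Δθ = θ'−θ = 0.031162;  (v·dt/L) = 4.9000·0.05/2.0 = 0.122500
tan δ = Δθ·L/(v·dt) = 0.254384  →  δ = 0.2491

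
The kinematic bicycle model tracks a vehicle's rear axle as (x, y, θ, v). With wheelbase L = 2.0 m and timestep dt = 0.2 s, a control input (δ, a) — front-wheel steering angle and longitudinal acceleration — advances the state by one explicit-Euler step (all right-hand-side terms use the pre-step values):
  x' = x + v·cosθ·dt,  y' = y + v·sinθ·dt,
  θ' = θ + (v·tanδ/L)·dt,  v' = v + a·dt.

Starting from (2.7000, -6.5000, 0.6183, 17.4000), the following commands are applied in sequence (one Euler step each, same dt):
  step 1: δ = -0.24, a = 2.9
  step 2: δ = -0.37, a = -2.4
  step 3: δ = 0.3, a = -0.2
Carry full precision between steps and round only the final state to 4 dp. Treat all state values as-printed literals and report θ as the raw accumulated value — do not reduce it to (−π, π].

(12.1286, -5.4879, 0.0365, 17.4600)

after step 1 (δ=-0.24, a=2.9): (5.535730, -4.482815, 0.192493, 17.980000)
after step 2 (δ=-0.37, a=-2.4): (9.065314, -3.794878, -0.504885, 17.500000)
after step 3 (δ=0.3, a=-0.2): (12.128619, -5.487852, 0.036453, 17.460000)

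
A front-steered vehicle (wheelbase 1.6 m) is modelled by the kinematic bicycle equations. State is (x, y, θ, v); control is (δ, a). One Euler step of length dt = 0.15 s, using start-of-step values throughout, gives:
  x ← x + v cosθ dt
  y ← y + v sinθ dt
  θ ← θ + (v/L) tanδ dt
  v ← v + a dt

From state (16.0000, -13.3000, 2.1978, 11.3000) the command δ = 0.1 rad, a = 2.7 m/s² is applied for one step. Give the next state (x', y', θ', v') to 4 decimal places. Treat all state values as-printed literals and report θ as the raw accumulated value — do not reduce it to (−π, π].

(15.0055, -11.9274, 2.3041, 11.7050)

x' = 16.0000 + 11.3000·cos(2.1978)·0.15 = 15.0055
y' = -13.3000 + 11.3000·sin(2.1978)·0.15 = -11.9274
θ' = 2.1978 + (11.3000/1.6)·tan(0.1)·0.15 = 2.3041
v' = 11.3000 + 2.7000·0.15 = 11.7050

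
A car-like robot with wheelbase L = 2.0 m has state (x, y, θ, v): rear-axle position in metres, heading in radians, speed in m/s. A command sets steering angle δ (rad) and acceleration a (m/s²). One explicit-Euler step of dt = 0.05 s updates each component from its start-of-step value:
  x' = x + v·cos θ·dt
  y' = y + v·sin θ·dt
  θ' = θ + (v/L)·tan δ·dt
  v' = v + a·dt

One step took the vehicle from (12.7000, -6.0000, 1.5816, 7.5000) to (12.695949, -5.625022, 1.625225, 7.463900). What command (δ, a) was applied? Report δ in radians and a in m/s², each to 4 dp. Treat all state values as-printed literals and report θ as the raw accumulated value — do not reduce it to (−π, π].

a = (v'−v)/dt = (-0.036100)/0.05 = -0.7220
Δθ = θ'−θ = 0.043625;  (v·dt/L) = 7.5000·0.05/2.0 = 0.187500
tan δ = Δθ·L/(v·dt) = 0.232667  →  δ = 0.2286

δ = 0.2286, a = -0.7220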